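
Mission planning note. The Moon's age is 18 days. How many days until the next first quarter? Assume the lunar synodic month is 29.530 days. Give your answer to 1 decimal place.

18.9 days

First quarter occurs at elongation 90°, i.e. at age 29.530 × 90/360 = 7.383 d.
Already past this cycle's first quarter; the next is at 7.383 + 29.530 = 36.913 d, so 36.913 − 18 = 18.913 days.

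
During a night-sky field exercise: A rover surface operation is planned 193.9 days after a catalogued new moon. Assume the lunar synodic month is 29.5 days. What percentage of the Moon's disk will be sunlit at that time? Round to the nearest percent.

193.9/29.5 = 6.573 lunations, so 6 complete cycles and 16.90 d into the next.
The Moon has covered 16.90/29.5 of its cycle, so θ ≈ 360° × 16.90/29.5 = 206.2°.
Illuminated fraction = (1 − cos 206.2°)/2 = (1 − (-0.897))/2 ≈ 0.948, so 95%.

95%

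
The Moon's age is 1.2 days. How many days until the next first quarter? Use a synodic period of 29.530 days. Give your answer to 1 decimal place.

6.2 days

First quarter occurs at elongation 90°, i.e. at age 29.530 × 90/360 = 7.383 d.
So 6.183 days remain (7.383 − 1.2).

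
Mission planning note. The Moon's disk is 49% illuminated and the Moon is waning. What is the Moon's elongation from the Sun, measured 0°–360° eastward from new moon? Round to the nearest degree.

From f = (1 − cos θ)/2: cos θ = 1 − 2×0.49 = 0.020; arccos → 88.9°.
Waning ⇒ past full, so θ = 360° − 88.9° = 271.1°.

271°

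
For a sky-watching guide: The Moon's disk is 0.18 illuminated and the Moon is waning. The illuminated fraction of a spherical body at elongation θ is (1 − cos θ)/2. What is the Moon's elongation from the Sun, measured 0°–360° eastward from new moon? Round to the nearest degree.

310°

cos θ = 1 − 2f = 0.640, giving a principal value of 50.2°.
Since the Moon is past full (waning), take the reflex angle: θ = 360° − 50.2° = 309.8°.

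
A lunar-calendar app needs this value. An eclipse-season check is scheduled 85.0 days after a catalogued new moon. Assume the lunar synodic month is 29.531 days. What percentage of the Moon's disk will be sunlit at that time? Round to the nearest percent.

14%

85.0 d spans 2 complete synodic months (2 × 29.531 = 59.06 d) plus 25.94 d.
Phase angle: θ = 360°·(25.94 d)/(29.531 d) = 316.2°.
cos 316.2° = 0.722, so f = (1 − 0.722)/2 = 0.139, so 14%.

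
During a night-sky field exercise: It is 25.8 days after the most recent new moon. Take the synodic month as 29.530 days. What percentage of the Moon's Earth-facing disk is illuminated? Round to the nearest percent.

15%

Phase angle: θ = 360°·(25.8 d)/(29.530 d) = 314.5°.
Illuminated fraction = (1 − cos 314.5°)/2 = (1 − 0.701)/2 ≈ 0.149, so 15%.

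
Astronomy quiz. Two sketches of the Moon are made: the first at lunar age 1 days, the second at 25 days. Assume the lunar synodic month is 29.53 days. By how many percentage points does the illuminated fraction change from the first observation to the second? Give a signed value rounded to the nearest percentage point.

First observation: θ = 360°·1/29.53 = 12.2°, so f = 0.011.
Second observation: θ = 304.8°, f = 0.215.
Δf = 0.215 − 0.011 = +0.204, i.e. +20 pp.

+20 percentage points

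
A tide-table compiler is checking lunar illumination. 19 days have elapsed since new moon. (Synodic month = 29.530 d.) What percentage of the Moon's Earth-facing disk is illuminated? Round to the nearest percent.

Phase angle: θ = 360°·(19 d)/(29.530 d) = 231.6°.
cos 231.6° = (-0.621), so f = (1 − (-0.621))/2 = 0.810, so 81%.

81%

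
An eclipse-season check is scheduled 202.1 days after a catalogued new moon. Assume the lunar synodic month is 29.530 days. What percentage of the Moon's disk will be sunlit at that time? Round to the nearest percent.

202.1 d spans 6 complete synodic months (6 × 29.530 = 177.18 d) plus 24.92 d.
Phase angle: θ = 360°·(24.92 d)/(29.530 d) = 303.8°.
With cos θ = 0.556, the lit fraction is (1 − 0.556)/2 ≈ 0.222, so 22%.

22%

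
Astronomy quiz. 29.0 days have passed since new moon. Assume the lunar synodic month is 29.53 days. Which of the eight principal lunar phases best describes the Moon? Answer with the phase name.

new moon

At 29.0/29.53 of the cycle, θ ≈ 354° — the new moon range.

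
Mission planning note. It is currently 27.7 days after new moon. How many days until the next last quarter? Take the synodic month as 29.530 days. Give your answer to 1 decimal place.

Last quarter is 0.75 of the way through the cycle: age 0.75 × 29.530 = 22.148 d.
Already past this cycle's last quarter; the next is at 22.148 + 29.530 = 51.678 d, so 51.678 − 27.7 = 23.978 days.

24.0 days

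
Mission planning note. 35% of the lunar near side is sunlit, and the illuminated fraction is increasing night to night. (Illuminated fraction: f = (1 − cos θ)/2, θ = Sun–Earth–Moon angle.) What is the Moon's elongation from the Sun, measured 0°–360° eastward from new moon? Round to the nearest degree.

Invert f = (1 − cos θ)/2 to get cos θ = 1 − 2(0.35) = 0.300, hence θ₀ = arccos 0.300 = 72.5°.
Waxing ⇒ before full, so θ = 72.5°.

73°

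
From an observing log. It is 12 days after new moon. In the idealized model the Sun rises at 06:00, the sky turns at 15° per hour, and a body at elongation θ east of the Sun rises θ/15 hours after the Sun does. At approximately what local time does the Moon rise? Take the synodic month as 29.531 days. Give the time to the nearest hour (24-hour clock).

16:00

The Moon has covered 12/29.531 of its cycle, so θ ≈ 360° × 12/29.531 = 146.3°.
The Moon trails the Sun by θ/15 = 146.3/15 ≈ 9.75 hours.
06:00 + 9.75 h ≈ 15:45 → 16:00 to the nearest hour.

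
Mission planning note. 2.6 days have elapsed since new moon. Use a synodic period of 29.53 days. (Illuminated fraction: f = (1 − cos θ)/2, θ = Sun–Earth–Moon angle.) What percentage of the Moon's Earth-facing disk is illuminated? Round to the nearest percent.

7%

Phase angle: θ = 360°·(2.6 d)/(29.53 d) = 31.7°.
cos 31.7° = 0.851, so f = (1 − 0.851)/2 = 0.075, so 7%.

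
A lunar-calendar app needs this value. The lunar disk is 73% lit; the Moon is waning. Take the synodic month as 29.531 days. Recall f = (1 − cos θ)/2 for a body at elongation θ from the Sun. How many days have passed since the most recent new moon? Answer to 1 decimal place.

Invert f = (1 − cos θ)/2 to get cos θ = 1 − 2(0.73) = -0.460, hence θ₀ = arccos -0.460 = 117.4°.
Waning ⇒ past full, so θ = 360° − 117.4° = 242.6°.
Age = 29.531 × 242.6°/360° ≈ 19.90 days.

19.9 days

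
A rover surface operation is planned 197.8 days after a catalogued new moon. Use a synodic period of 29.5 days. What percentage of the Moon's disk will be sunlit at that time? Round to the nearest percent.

Reduce mod P: 197.8 − 6×29.5 = 20.80 d into the current lunation.
Elongation θ = 360° × 20.80/29.5 ≈ 253.8°.
cos 253.8° = (-0.278), so f = (1 − (-0.278))/2 = 0.639, so 64%.

64%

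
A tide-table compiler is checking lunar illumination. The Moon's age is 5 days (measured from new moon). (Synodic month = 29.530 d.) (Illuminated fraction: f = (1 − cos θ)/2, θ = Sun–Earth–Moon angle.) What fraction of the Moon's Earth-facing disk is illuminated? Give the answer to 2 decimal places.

Elongation θ = 360° × 5/29.530 ≈ 61.0°.
cos 61.0° = 0.485, so f = (1 − 0.485)/2 = 0.257.

0.26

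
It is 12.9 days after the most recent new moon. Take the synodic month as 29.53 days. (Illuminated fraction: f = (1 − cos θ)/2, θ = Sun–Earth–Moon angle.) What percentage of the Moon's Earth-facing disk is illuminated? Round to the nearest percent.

96%

Elongation θ = 360° × 12.9/29.53 ≈ 157.3°.
Illuminated fraction = (1 − cos 157.3°)/2 = (1 − (-0.922))/2 ≈ 0.961, so 96%.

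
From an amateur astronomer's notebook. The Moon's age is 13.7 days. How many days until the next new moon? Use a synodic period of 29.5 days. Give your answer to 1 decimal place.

One full lunation from the last new moon is 29.5 d; remaining = 29.5 − 13.7 = 15.800 d.

15.8 days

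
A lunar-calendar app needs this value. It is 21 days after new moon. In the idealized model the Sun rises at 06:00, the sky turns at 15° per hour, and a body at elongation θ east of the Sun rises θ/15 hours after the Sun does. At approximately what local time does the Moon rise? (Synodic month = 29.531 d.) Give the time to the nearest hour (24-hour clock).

Phase angle: θ = 360°·(21 d)/(29.531 d) = 256.0°.
The Moon trails the Sun by θ/15 = 256.0/15 ≈ 17.07 hours.
06:00 + 17.07 h ≈ 23:04 → 23:00 to the nearest hour.

23:00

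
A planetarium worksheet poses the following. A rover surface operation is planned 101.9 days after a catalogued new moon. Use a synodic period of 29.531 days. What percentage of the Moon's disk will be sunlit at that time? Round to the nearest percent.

98%

101.9/29.531 = 3.451 lunations, so 3 complete cycles and 13.31 d into the next.
The Moon has covered 13.31/29.531 of its cycle, so θ ≈ 360° × 13.31/29.531 = 162.2°.
cos 162.2° = (-0.952), so f = (1 − (-0.952))/2 = 0.976, so 98%.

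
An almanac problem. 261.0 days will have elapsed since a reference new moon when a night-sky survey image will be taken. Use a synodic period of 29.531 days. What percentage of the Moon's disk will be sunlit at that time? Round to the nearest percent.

24%

261.0 d spans 8 complete synodic months (8 × 29.531 = 236.25 d) plus 24.75 d.
The Moon has covered 24.75/29.531 of its cycle, so θ ≈ 360° × 24.75/29.531 = 301.7°.
With cos θ = 0.526, the lit fraction is (1 − 0.526)/2 ≈ 0.237, so 24%.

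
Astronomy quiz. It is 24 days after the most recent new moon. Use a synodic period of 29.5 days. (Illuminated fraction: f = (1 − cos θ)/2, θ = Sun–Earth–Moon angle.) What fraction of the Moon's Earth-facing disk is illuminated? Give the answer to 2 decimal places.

0.31

The Moon has covered 24/29.5 of its cycle, so θ ≈ 360° × 24/29.5 = 292.9°.
cos 292.9° = 0.389, so f = (1 − 0.389)/2 = 0.306.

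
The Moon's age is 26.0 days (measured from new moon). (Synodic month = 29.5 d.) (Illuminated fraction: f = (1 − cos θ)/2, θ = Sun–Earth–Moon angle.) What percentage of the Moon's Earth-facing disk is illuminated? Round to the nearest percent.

Phase angle: θ = 360°·(26.0 d)/(29.5 d) = 317.3°.
With cos θ = 0.735, the lit fraction is (1 − 0.735)/2 ≈ 0.133, so 13%.

13%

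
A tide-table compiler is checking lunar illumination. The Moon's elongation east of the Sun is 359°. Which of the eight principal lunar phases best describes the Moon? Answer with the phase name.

359° lies in the new moon sector of the 8-phase cycle.

new moon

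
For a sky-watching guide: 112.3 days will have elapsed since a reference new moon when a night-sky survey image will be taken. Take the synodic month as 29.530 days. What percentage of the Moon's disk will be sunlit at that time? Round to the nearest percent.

34%

Reduce mod P: 112.3 − 3×29.530 = 23.71 d into the current lunation.
Phase angle: θ = 360°·(23.71 d)/(29.530 d) = 289.0°.
With cos θ = 0.326, the lit fraction is (1 − 0.326)/2 ≈ 0.337, so 34%.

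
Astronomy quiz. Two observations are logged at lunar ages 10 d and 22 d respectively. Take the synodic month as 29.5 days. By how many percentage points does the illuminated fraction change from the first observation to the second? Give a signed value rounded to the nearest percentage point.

-25 percentage points

First observation: θ = 360°·10/29.5 = 122.0°, so f = 0.765.
Second observation: θ = 268.5°, f = 0.513.
Δf = 0.513 − 0.765 = -0.252, i.e. -25 pp.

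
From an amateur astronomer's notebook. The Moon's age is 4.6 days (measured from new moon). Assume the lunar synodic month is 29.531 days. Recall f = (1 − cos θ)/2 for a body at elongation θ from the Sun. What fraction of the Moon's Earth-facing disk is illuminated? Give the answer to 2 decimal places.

0.22

Phase angle: θ = 360°·(4.6 d)/(29.531 d) = 56.1°.
cos 56.1° = 0.558, so f = (1 − 0.558)/2 = 0.221.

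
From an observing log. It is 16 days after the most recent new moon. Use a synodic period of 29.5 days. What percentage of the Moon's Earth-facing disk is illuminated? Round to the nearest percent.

Elongation θ = 360° × 16/29.5 ≈ 195.3°.
cos 195.3° = (-0.965), so f = (1 − (-0.965))/2 = 0.982, so 98%.

98%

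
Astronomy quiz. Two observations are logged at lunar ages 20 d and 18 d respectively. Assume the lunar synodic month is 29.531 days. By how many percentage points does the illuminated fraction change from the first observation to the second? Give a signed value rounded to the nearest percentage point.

First observation: θ = 360°·20/29.531 = 243.8°, so f = 0.721.
Second observation: θ = 219.4°, f = 0.886.
Δf = 0.886 − 0.721 = +0.166, i.e. +17 pp.

+17 pp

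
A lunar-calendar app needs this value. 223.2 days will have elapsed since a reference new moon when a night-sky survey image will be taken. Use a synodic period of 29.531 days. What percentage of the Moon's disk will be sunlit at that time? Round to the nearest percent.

97%

Reduce mod P: 223.2 − 7×29.531 = 16.48 d into the current lunation.
The Moon has covered 16.48/29.531 of its cycle, so θ ≈ 360° × 16.48/29.531 = 200.9°.
cos 200.9° = (-0.934), so f = (1 − (-0.934))/2 = 0.967, so 97%.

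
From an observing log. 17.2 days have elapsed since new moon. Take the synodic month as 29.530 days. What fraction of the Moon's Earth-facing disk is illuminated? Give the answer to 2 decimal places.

The Moon has covered 17.2/29.530 of its cycle, so θ ≈ 360° × 17.2/29.530 = 209.7°.
With cos θ = (-0.869), the lit fraction is (1 − (-0.869))/2 ≈ 0.934.

0.93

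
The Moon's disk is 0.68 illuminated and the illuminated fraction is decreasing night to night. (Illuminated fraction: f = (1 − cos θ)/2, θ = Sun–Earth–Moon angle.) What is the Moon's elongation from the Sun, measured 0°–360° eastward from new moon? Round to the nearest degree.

Invert f = (1 − cos θ)/2 to get cos θ = 1 − 2(0.68) = -0.360, hence θ₀ = arccos -0.360 = 111.1°.
Waning ⇒ past full, so θ = 360° − 111.1° = 248.9°.

249°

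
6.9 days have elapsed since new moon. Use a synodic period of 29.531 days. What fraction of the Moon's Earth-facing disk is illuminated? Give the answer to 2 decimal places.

Elongation θ = 360° × 6.9/29.531 ≈ 84.1°.
cos 84.1° = 0.103, so f = (1 − 0.103)/2 = 0.449.

0.45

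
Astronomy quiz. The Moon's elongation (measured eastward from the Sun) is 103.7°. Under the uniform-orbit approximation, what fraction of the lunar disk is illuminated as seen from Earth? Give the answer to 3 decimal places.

0.618

f = (1 − cos 103.7°)/2 = (1 − (-0.237))/2 ≈ 0.618.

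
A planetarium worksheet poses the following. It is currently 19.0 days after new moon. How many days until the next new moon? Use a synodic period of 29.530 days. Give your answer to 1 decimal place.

One full lunation from the last new moon is 29.530 d; remaining = 29.530 − 19.0 = 10.530 d.

10.5 days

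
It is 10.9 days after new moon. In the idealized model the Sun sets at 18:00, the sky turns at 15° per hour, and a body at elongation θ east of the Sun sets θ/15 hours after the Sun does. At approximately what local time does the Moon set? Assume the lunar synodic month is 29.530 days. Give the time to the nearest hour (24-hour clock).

The Moon has covered 10.9/29.530 of its cycle, so θ ≈ 360° × 10.9/29.530 = 132.9°.
At 15° of sky rotation per hour, 132.9° corresponds to a 8.86 h lag.
18:00 + 8.86 h ≈ 02:52 → 03:00 to the nearest hour.

03:00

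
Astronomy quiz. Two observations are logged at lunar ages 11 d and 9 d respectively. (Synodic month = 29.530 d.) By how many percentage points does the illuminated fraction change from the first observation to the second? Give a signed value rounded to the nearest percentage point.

-18 pp

First observation: θ = 360°·11/29.530 = 134.1°, so f = 0.848.
Second observation: θ = 109.7°, f = 0.669.
Δf = 0.669 − 0.848 = -0.179, i.e. -18 pp.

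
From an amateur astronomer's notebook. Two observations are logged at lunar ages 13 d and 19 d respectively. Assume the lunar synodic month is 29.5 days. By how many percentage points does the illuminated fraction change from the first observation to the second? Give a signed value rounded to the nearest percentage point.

-16 pp

θ₁ = 360° × 13/29.5 = 158.6°, f₁ = (1 − cos θ₁)/2 = 0.966.
θ₂ = 360° × 19/29.5 = 231.9°, f₂ = (1 − cos θ₂)/2 = 0.809.
Change = f₂ − f₁ = -0.157 → -16 percentage points.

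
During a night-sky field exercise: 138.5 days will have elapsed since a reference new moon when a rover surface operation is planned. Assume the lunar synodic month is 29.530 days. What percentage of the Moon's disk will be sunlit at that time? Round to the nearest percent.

138.5 d spans 4 complete synodic months (4 × 29.530 = 118.12 d) plus 20.38 d.
Phase angle: θ = 360°·(20.38 d)/(29.530 d) = 248.5°.
With cos θ = (-0.367), the lit fraction is (1 − (-0.367))/2 ≈ 0.684, so 68%.

68%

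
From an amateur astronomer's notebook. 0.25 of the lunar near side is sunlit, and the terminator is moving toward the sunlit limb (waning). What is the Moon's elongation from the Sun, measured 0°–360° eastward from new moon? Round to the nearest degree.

cos θ = 1 − 2f = 0.500, giving a principal value of 60.0°.
Since the Moon is past full (waning), take the reflex angle: θ = 360° − 60.0° = 300.0°.

300°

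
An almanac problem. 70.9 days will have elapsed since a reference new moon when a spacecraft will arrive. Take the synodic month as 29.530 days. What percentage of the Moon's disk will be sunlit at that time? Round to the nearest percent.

91%

70.9/29.530 = 2.401 lunations, so 2 complete cycles and 11.84 d into the next.
The Moon has covered 11.84/29.530 of its cycle, so θ ≈ 360° × 11.84/29.530 = 144.3°.
Illuminated fraction = (1 − cos 144.3°)/2 = (1 − (-0.813))/2 ≈ 0.906, so 91%.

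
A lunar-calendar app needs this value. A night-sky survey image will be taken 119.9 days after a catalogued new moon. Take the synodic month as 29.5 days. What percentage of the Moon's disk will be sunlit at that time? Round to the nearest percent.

119.9/29.5 = 4.064 lunations, so 4 complete cycles and 1.90 d into the next.
Elongation θ = 360° × 1.90/29.5 ≈ 23.2°.
Illuminated fraction = (1 − cos 23.2°)/2 = (1 − 0.919)/2 ≈ 0.040, so 4%.

4%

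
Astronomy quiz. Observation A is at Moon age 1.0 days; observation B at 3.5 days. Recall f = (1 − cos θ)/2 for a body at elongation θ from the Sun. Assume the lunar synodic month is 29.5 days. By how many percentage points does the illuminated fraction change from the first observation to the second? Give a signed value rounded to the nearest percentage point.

θ₁ = 360° × 1.0/29.5 = 12.2°, f₁ = (1 − cos θ₁)/2 = 0.011.
θ₂ = 360° × 3.5/29.5 = 42.7°, f₂ = (1 − cos θ₂)/2 = 0.133.
Change = f₂ − f₁ = +0.121 → +12 percentage points.

+12 pp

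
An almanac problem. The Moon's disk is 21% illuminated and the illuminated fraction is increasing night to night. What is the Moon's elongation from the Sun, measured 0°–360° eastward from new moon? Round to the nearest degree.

Invert f = (1 − cos θ)/2 to get cos θ = 1 − 2(0.21) = 0.580, hence θ₀ = arccos 0.580 = 54.5°.
Waxing ⇒ before full, so θ = 54.5°.

55°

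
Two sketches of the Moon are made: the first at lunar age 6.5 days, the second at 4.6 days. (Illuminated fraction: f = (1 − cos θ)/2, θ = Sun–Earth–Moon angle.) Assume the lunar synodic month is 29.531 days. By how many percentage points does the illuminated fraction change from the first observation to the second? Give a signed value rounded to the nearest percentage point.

θ₁ = 360° × 6.5/29.531 = 79.2°, f₁ = (1 − cos θ₁)/2 = 0.407.
θ₂ = 360° × 4.6/29.531 = 56.1°, f₂ = (1 − cos θ₂)/2 = 0.221.
Change = f₂ − f₁ = -0.186 → -19 percentage points.

-19 percentage points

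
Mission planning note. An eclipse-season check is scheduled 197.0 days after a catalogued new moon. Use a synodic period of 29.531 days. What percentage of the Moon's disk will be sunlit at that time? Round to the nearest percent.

Reduce mod P: 197.0 − 6×29.531 = 19.81 d into the current lunation.
Phase angle: θ = 360°·(19.81 d)/(29.531 d) = 241.5°.
cos 241.5° = (-0.476), so f = (1 − (-0.476))/2 = 0.738, so 74%.

74%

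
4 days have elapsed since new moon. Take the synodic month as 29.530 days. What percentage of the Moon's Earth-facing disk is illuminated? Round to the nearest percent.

17%

Phase angle: θ = 360°·(4 d)/(29.530 d) = 48.8°.
cos 48.8° = 0.659, so f = (1 − 0.659)/2 = 0.170, so 17%.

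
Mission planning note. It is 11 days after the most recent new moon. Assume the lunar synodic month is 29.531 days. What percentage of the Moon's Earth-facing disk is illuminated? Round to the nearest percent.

85%

Phase angle: θ = 360°·(11 d)/(29.531 d) = 134.1°.
Illuminated fraction = (1 − cos 134.1°)/2 = (1 − (-0.696))/2 ≈ 0.848, so 85%.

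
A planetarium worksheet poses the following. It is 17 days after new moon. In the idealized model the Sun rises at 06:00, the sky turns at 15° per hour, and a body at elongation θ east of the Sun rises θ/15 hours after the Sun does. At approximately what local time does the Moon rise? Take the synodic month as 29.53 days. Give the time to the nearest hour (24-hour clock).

The Moon has covered 17/29.53 of its cycle, so θ ≈ 360° × 17/29.53 = 207.2°.
Delay after the Sun = 207.2° / (15°/h) ≈ 13.82 h.
06:00 + 13.82 h ≈ 19:49 → 20:00 to the nearest hour.

20:00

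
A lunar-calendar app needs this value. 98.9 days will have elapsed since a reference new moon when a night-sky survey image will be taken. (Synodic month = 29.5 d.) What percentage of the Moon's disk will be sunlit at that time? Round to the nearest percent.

80%

98.9 d spans 3 complete synodic months (3 × 29.5 = 88.50 d) plus 10.40 d.
Phase angle: θ = 360°·(10.40 d)/(29.5 d) = 126.9°.
cos 126.9° = (-0.601), so f = (1 − (-0.601))/2 = 0.800, so 80%.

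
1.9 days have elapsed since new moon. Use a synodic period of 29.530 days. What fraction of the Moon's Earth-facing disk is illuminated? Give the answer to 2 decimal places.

Elongation θ = 360° × 1.9/29.530 ≈ 23.2°.
cos 23.2° = 0.919, so f = (1 − 0.919)/2 = 0.040.

0.04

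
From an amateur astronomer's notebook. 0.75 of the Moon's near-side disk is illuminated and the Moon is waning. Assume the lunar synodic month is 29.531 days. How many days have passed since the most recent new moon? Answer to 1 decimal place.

19.7 days

Invert f = (1 − cos θ)/2 to get cos θ = 1 − 2(0.75) = -0.500, hence θ₀ = arccos -0.500 = 120.0°.
A waning Moon lies in 180°–360°, so θ = 360° − 120.0° = 240.0°.
That fraction of the synodic month is 240.0/360 × 29.531 d ≈ 19.69 d.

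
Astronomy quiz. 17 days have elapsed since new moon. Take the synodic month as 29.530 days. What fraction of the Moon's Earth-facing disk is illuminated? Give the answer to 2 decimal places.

The Moon has covered 17/29.530 of its cycle, so θ ≈ 360° × 17/29.530 = 207.2°.
With cos θ = (-0.889), the lit fraction is (1 − (-0.889))/2 ≈ 0.945.

0.94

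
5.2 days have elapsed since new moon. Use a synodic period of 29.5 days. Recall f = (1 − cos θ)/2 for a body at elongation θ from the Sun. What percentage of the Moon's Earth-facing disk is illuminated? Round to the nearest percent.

28%

Phase angle: θ = 360°·(5.2 d)/(29.5 d) = 63.5°.
Illuminated fraction = (1 − cos 63.5°)/2 = (1 − 0.447)/2 ≈ 0.277, so 28%.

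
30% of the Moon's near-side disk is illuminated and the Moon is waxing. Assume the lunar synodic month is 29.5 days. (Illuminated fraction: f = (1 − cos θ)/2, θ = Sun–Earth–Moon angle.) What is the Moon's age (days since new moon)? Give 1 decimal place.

5.4 days

Invert f = (1 − cos θ)/2 to get cos θ = 1 − 2(0.30) = 0.400, hence θ₀ = arccos 0.400 = 66.4°.
The Moon is waxing (0°–180°), so θ = 66.4° directly.
That fraction of the synodic month is 66.4/360 × 29.5 d ≈ 5.44 d.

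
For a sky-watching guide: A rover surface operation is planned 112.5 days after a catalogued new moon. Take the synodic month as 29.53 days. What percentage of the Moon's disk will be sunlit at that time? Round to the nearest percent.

Reduce mod P: 112.5 − 3×29.53 = 23.91 d into the current lunation.
The Moon has covered 23.91/29.53 of its cycle, so θ ≈ 360° × 23.91/29.53 = 291.5°.
With cos θ = 0.366, the lit fraction is (1 − 0.366)/2 ≈ 0.317, so 32%.

32%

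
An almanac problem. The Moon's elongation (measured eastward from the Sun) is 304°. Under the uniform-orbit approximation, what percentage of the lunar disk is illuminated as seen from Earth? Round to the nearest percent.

22%

Half-versine of 304°: (1 − 0.559)/2 = 0.220, i.e. 22%.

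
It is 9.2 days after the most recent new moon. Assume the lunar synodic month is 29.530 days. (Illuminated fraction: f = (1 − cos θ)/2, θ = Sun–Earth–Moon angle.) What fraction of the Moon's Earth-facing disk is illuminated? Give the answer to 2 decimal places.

The Moon has covered 9.2/29.530 of its cycle, so θ ≈ 360° × 9.2/29.530 = 112.2°.
cos 112.2° = (-0.377), so f = (1 − (-0.377))/2 = 0.689.

0.69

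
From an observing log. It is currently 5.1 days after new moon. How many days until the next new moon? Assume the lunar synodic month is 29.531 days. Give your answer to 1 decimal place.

24.4 days

The next new moon completes the synodic month: 29.531 − 5.1 = 24.431 days.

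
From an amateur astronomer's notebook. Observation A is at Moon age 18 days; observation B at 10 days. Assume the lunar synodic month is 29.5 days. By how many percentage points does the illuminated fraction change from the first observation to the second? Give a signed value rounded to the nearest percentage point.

θ₁ = 360° × 18/29.5 = 219.7°, f₁ = (1 − cos θ₁)/2 = 0.885.
θ₂ = 360° × 10/29.5 = 122.0°, f₂ = (1 − cos θ₂)/2 = 0.765.
Change = f₂ − f₁ = -0.120 → -12 percentage points.

-12 percentage points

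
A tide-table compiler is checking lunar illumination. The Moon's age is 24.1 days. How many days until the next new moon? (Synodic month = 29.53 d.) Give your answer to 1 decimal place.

One full lunation from the last new moon is 29.53 d; remaining = 29.53 − 24.1 = 5.430 d.

5.4 days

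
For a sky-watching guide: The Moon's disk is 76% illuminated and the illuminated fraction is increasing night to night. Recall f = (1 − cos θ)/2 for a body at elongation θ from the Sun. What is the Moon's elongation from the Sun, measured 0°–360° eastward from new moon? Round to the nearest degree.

From f = (1 − cos θ)/2: cos θ = 1 − 2×0.76 = -0.520; arccos → 121.3°.
Before full moon the principal value applies: θ = 121.3°.

121°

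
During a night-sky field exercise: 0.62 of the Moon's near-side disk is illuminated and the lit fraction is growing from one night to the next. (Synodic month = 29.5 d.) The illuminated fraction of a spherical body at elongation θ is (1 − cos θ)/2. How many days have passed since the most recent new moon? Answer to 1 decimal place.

8.5 days

cos θ = 1 − 2f = -0.240, giving a principal value of 103.9°.
Waxing ⇒ before full, so θ = 103.9°.
That fraction of the synodic month is 103.9/360 × 29.5 d ≈ 8.51 d.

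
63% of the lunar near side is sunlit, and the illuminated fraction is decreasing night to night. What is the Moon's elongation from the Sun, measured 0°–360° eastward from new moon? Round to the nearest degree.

255°

From f = (1 − cos θ)/2: cos θ = 1 − 2×0.63 = -0.260; arccos → 105.1°.
Since the Moon is past full (waning), take the reflex angle: θ = 360° − 105.1° = 254.9°.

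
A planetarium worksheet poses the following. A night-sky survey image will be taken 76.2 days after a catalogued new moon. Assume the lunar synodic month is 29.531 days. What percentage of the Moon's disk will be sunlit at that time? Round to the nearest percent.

76.2 d spans 2 complete synodic months (2 × 29.531 = 59.06 d) plus 17.14 d.
Phase angle: θ = 360°·(17.14 d)/(29.531 d) = 208.9°.
cos 208.9° = (-0.875), so f = (1 − (-0.875))/2 = 0.938, so 94%.

94%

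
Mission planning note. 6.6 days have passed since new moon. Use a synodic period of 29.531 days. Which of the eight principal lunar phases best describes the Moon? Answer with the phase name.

first quarter

θ ≈ 360° × 6.6/29.531 = 80°, which falls in the first quarter sector.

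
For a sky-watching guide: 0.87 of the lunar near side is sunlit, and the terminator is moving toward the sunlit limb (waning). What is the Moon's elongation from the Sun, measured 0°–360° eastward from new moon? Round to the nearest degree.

cos θ = 1 − 2f = -0.740, giving a principal value of 137.7°.
A waning Moon lies in 180°–360°, so θ = 360° − 137.7° = 222.3°.

222°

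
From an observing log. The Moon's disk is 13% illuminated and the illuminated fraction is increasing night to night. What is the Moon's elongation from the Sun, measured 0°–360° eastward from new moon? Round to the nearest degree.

42°

From f = (1 − cos θ)/2: cos θ = 1 − 2×0.13 = 0.740; arccos → 42.3°.
Waxing ⇒ before full, so θ = 42.3°.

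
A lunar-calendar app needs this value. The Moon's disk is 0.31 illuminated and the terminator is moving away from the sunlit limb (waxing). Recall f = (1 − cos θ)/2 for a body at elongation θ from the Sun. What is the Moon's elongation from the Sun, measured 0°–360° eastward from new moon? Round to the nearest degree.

Invert f = (1 − cos θ)/2 to get cos θ = 1 − 2(0.31) = 0.380, hence θ₀ = arccos 0.380 = 67.7°.
Waxing ⇒ before full, so θ = 67.7°.

68°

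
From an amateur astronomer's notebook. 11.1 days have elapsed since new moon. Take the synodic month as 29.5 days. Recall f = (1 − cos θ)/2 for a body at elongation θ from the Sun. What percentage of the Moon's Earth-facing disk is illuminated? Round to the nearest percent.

86%

Phase angle: θ = 360°·(11.1 d)/(29.5 d) = 135.5°.
Illuminated fraction = (1 − cos 135.5°)/2 = (1 − (-0.713))/2 ≈ 0.856, so 86%.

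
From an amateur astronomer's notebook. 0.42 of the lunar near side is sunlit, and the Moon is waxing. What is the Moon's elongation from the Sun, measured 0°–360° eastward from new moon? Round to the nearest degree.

81°

From f = (1 − cos θ)/2: cos θ = 1 − 2×0.42 = 0.160; arccos → 80.8°.
The Moon is waxing (0°–180°), so θ = 80.8° directly.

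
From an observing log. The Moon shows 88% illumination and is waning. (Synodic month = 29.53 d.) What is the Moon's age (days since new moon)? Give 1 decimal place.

18.1 days

cos θ = 1 − 2f = -0.760, giving a principal value of 139.5°.
Since the Moon is past full (waning), take the reflex angle: θ = 360° − 139.5° = 220.5°.
That fraction of the synodic month is 220.5/360 × 29.53 d ≈ 18.09 d.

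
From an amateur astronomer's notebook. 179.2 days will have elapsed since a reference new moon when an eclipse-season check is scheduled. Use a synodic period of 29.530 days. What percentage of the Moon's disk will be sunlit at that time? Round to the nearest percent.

179.2 d spans 6 complete synodic months (6 × 29.530 = 177.18 d) plus 2.02 d.
Elongation θ = 360° × 2.02/29.530 ≈ 24.6°.
With cos θ = 0.909, the lit fraction is (1 − 0.909)/2 ≈ 0.045, so 5%.

5%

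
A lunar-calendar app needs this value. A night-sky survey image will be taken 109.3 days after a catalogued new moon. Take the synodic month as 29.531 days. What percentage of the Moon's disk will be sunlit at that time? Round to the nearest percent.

65%

Reduce mod P: 109.3 − 3×29.531 = 20.71 d into the current lunation.
Elongation θ = 360° × 20.71/29.531 ≈ 252.4°.
With cos θ = (-0.302), the lit fraction is (1 − (-0.302))/2 ≈ 0.651, so 65%.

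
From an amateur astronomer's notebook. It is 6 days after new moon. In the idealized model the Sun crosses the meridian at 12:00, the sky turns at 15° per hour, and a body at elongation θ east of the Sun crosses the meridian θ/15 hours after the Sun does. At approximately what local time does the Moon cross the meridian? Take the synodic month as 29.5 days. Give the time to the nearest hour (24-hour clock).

17:00

Phase angle: θ = 360°·(6 d)/(29.5 d) = 73.2°.
Delay after the Sun = 73.2° / (15°/h) ≈ 4.88 h.
12:00 + 4.88 h ≈ 16:53 → 17:00 to the nearest hour.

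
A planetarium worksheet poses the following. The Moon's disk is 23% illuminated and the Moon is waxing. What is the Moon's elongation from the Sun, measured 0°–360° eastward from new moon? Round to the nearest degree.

57°

cos θ = 1 − 2f = 0.540, giving a principal value of 57.3°.
Waxing ⇒ before full, so θ = 57.3°.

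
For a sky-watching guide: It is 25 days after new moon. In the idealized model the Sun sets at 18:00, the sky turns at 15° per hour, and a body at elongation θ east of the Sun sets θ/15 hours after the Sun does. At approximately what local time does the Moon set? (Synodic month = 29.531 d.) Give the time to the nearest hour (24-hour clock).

Elongation θ = 360° × 25/29.531 ≈ 304.8°.
At 15° of sky rotation per hour, 304.8° corresponds to a 20.32 h lag.
18:00 + 20.32 h ≈ 14:19 → 14:00 to the nearest hour.

14:00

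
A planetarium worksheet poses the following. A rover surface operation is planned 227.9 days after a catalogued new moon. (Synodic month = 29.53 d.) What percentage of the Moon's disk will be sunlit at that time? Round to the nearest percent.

227.9/29.53 = 7.718 lunations, so 7 complete cycles and 21.19 d into the next.
The Moon has covered 21.19/29.53 of its cycle, so θ ≈ 360° × 21.19/29.53 = 258.3°.
Illuminated fraction = (1 − cos 258.3°)/2 = (1 − (-0.202))/2 ≈ 0.601, so 60%.

60%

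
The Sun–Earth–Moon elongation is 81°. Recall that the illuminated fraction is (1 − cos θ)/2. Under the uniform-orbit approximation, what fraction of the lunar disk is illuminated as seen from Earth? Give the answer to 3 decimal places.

0.422

Half-versine of 81°: (1 − 0.156)/2 = 0.422.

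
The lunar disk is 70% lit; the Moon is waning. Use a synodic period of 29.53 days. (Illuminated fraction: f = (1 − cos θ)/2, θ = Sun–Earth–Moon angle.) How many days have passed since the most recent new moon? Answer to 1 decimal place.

From f = (1 − cos θ)/2: cos θ = 1 − 2×0.70 = -0.400; arccos → 113.6°.
Since the Moon is past full (waning), take the reflex angle: θ = 360° − 113.6° = 246.4°.
Age = 29.53 × 246.4°/360° ≈ 20.21 days.

20.2 days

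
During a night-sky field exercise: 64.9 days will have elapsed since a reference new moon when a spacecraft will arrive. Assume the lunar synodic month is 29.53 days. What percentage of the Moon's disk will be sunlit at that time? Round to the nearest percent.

Reduce mod P: 64.9 − 2×29.53 = 5.84 d into the current lunation.
Elongation θ = 360° × 5.84/29.53 ≈ 71.2°.
cos 71.2° = 0.322, so f = (1 − 0.322)/2 = 0.339, so 34%.

34%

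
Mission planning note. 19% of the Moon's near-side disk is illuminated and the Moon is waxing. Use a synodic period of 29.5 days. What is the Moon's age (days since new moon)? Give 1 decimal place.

4.2 days

cos θ = 1 − 2f = 0.620, giving a principal value of 51.7°.
The Moon is waxing (0°–180°), so θ = 51.7° directly.
That fraction of the synodic month is 51.7/360 × 29.5 d ≈ 4.24 d.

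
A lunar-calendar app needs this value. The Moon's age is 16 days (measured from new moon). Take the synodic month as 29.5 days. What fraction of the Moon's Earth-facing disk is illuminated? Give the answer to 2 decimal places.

The Moon has covered 16/29.5 of its cycle, so θ ≈ 360° × 16/29.5 = 195.3°.
With cos θ = (-0.965), the lit fraction is (1 − (-0.965))/2 ≈ 0.982.

0.98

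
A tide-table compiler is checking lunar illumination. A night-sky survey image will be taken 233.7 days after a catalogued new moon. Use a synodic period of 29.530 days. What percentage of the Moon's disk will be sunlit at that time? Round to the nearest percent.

7%

233.7/29.530 = 7.914 lunations, so 7 complete cycles and 26.99 d into the next.
Elongation θ = 360° × 26.99/29.530 ≈ 329.0°.
Illuminated fraction = (1 − cos 329.0°)/2 = (1 − 0.857)/2 ≈ 0.071, so 7%.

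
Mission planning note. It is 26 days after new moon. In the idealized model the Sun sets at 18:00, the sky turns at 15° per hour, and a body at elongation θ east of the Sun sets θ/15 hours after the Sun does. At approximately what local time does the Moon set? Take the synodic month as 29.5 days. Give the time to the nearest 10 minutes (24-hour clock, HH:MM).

Phase angle: θ = 360°·(26 d)/(29.5 d) = 317.3°.
Delay after the Sun = 317.3° / (15°/h) ≈ 21.15 h.
18:00 + 21.153 h ≈ 15:09 → 15:10 to the nearest ten minutes.

15:10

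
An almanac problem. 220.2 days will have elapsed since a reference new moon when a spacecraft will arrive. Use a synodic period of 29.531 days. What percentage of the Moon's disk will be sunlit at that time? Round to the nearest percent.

Reduce mod P: 220.2 − 7×29.531 = 13.48 d into the current lunation.
The Moon has covered 13.48/29.531 of its cycle, so θ ≈ 360° × 13.48/29.531 = 164.4°.
With cos θ = (-0.963), the lit fraction is (1 − (-0.963))/2 ≈ 0.982, so 98%.

98%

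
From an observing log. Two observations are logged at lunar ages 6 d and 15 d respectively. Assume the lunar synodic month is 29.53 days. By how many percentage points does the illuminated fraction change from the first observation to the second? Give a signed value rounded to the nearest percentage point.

+64 pp

First observation: θ = 360°·6/29.53 = 73.1°, so f = 0.355.
Second observation: θ = 182.9°, f = 0.999.
Δf = 0.999 − 0.355 = +0.644, i.e. +64 pp.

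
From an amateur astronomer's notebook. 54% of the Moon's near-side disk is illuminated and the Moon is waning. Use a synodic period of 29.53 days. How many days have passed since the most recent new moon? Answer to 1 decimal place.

Invert f = (1 − cos θ)/2 to get cos θ = 1 − 2(0.54) = -0.080, hence θ₀ = arccos -0.080 = 94.6°.
Waning ⇒ past full, so θ = 360° − 94.6° = 265.4°.
Age = 29.53 × 265.4°/360° ≈ 21.77 days.

21.8 days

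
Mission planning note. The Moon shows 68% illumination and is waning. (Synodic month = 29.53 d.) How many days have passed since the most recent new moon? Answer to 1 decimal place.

20.4 days

From f = (1 − cos θ)/2: cos θ = 1 − 2×0.68 = -0.360; arccos → 111.1°.
A waning Moon lies in 180°–360°, so θ = 360° − 111.1° = 248.9°.
Age = 29.53 × 248.9°/360° ≈ 20.42 days.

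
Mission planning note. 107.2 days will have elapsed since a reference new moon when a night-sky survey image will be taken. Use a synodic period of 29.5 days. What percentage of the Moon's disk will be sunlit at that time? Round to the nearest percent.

Reduce mod P: 107.2 − 3×29.5 = 18.70 d into the current lunation.
Phase angle: θ = 360°·(18.70 d)/(29.5 d) = 228.2°.
With cos θ = (-0.666), the lit fraction is (1 − (-0.666))/2 ≈ 0.833, so 83%.

83%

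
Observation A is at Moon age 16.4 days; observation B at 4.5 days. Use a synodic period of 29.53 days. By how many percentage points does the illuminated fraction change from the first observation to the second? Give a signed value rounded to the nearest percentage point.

-76 pp

θ₁ = 360° × 16.4/29.53 = 199.9°, f₁ = (1 − cos θ₁)/2 = 0.970.
θ₂ = 360° × 4.5/29.53 = 54.9°, f₂ = (1 − cos θ₂)/2 = 0.212.
Change = f₂ − f₁ = -0.758 → -76 percentage points.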